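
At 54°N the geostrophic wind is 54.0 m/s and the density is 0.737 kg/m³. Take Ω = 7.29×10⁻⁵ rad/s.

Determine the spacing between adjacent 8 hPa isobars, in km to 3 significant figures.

Coriolis parameter at 54°N:
f = 2Ω sin φ = 2 × 7.29×10⁻⁵ × sin 54° = 1.18×10⁻⁴ s⁻¹
Geostrophic balance rearranged: |∂P/∂n| = f ρ V_g
|∂P/∂n| = 1.18×10⁻⁴ × 0.737 × 54.0 = 4.69×10⁻³ Pa/m
Isobar spacing: Δn = ΔP/|∂P/∂n| = 800 Pa / 4.69×10⁻³ Pa/m = 170417 m ≈ 170 km

170 km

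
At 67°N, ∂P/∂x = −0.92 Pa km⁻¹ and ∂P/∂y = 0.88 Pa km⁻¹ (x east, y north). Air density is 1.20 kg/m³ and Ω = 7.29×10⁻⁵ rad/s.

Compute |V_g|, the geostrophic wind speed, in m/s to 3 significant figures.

7.90 m/s

Coriolis parameter at 67°N:
f = 2Ω sin φ = 2 × 7.29×10⁻⁵ × sin 67° = 1.34×10⁻⁴ s⁻¹
Component geostrophic relations (x east, y north):
u_g = −(1/(fρ)) ∂P/∂y,  v_g = (1/(fρ)) ∂P/∂x
u_g = −(0.88×10⁻³)/(1.34×10⁻⁴ × 1.20) = −5.46 m/s;  v_g = (−0.92×10⁻³)/(1.34×10⁻⁴ × 1.20) = −5.71 m/s
|V_g| = √(u_g² + v_g²) = 7.90 m/s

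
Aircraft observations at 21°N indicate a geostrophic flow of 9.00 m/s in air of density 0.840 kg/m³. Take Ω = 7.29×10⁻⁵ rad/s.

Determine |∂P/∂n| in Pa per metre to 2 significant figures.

Coriolis parameter at 21°N:
f = 2Ω sin φ = 2 × 7.29×10⁻⁵ × sin 21° = 5.23×10⁻⁵ s⁻¹
Geostrophic balance rearranged: |∂P/∂n| = f ρ V_g
|∂P/∂n| = 5.23×10⁻⁵ × 0.840 × 9.00 = 3.95×10⁻⁴ Pa/m

4.0×10⁻⁴ Pa/m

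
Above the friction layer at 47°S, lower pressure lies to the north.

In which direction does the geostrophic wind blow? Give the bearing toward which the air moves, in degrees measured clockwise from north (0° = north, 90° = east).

270°

The pressure-gradient force points toward the north (bearing 000°).
Geostrophic balance: in the Southern Hemisphere the Coriolis force deflects motion to the left, so the geostrophic wind blows 90° to the left of the pressure-gradient force (low pressure on the right).
Rotating 000° by 90° counterclockwise gives 270° — the wind blows toward the west.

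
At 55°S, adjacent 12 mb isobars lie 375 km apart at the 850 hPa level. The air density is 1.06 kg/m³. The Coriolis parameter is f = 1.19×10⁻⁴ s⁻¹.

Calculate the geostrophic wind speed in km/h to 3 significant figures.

91.3 km/h

Pressure gradient: |∂P/∂n| = 1200 Pa / 375000 m = 3.20×10⁻³ Pa/m
Geostrophic balance (pressure-gradient force = Coriolis force):
V_g = (1/(fρ)) |∂P/∂n| = 3.20×10⁻³ / (1.19×10⁻⁴ × 1.06) = 25.4 m/s
Converting: 25.4 m/s × 3.6 = 91.3 km/h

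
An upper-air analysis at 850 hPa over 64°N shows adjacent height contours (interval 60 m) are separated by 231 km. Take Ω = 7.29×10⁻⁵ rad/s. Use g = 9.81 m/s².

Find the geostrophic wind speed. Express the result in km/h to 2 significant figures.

70 km/h

Coriolis parameter at 64°N:
f = 2Ω sin φ = 2 × 7.29×10⁻⁵ × sin 64° = 1.31×10⁻⁴ s⁻¹
Height gradient: |∂Z/∂n| = 60 m / 231000 m = 2.60×10⁻⁴
On a pressure surface, geostrophic balance gives V_g = (g/f)|∂Z/∂n|:
V_g = 9.81 × 2.60×10⁻⁴ / 1.31×10⁻⁴ = 19.4 m/s
Converting: 19.4 m/s × 3.6 = 70 km/h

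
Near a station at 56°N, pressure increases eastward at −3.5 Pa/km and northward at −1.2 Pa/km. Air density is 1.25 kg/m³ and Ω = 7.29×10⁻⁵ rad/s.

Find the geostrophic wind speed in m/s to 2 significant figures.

Coriolis parameter at 56°N:
f = 2Ω sin φ = 2 × 7.29×10⁻⁵ × sin 56° = 1.21×10⁻⁴ s⁻¹
Component geostrophic relations (x east, y north):
u_g = −(1/(fρ)) ∂P/∂y,  v_g = (1/(fρ)) ∂P/∂x
u_g = −(−1.2×10⁻³)/(1.21×10⁻⁴ × 1.25) = 7.94 m/s;  v_g = (−3.5×10⁻³)/(1.21×10⁻⁴ × 1.25) = −23.2 m/s
|V_g| = √(u_g² + v_g²) = 24.5 m/s

24 m/s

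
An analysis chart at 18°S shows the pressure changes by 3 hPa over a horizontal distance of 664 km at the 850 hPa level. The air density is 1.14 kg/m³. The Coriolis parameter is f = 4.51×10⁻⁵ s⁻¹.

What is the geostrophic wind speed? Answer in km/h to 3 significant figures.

31.6 km/h

Pressure gradient: |∂P/∂n| = 300 Pa / 664000 m = 4.52×10⁻⁴ Pa/m
Geostrophic balance (pressure-gradient force = Coriolis force):
V_g = (1/(fρ)) |∂P/∂n| = 4.52×10⁻⁴ / (4.51×10⁻⁵ × 1.14) = 8.79 m/s
Converting: 8.79 m/s × 3.6 = 31.6 km/h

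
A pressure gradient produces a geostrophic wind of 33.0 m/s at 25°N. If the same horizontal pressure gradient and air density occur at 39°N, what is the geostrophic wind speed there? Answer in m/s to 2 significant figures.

22 m/s

With the same pressure gradient and density, V_g ∝ 1/f ∝ 1/sin φ.
V₂ = V₁ · sin φ₁ / sin φ₂ = 33.0 × sin 25° / sin 39°
V₂ = 33.0 × 0.4226/0.6293 = 22 m/s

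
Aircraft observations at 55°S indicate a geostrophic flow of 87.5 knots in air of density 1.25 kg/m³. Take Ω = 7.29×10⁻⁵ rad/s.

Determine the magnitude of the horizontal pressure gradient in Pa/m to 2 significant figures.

6.7×10⁻³ Pa/m

Coriolis parameter at 55°S:
f = 2Ω sin φ = 2 × 7.29×10⁻⁵ × sin 55° = 1.19×10⁻⁴ s⁻¹
Wind speed in SI: 87.5 knots = 45.0 m/s
Geostrophic balance rearranged: |∂P/∂n| = f ρ V_g
|∂P/∂n| = 1.19×10⁻⁴ × 1.25 × 45.0 = 6.72×10⁻³ Pa/m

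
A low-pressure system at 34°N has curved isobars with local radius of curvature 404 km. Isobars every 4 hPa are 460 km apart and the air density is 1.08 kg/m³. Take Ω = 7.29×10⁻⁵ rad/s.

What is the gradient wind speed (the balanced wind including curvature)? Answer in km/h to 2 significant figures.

Coriolis parameter at 34°N:
f = 2Ω sin φ = 2 × 7.29×10⁻⁵ × sin 34° = 8.15×10⁻⁵ s⁻¹
Pressure gradient: |∂P/∂n| = 400 Pa / 460000 m = 8.70×10⁻⁴ Pa/m
Geostrophic speed: V_g = |∂P/∂n|/(fρ) = 8.70×10⁻⁴/(8.15×10⁻⁵ × 1.08) = 9.88 m/s
Around a low, centrifugal force acts outward with Coriolis, so pressure-gradient force balances both:
(1/ρ)|∂P/∂n| = fV + V²/R  →  V² + fR·V − fR·V_g = 0
With fR = 8.15×10⁻⁵ × 404×10³ m = 32.9 m/s:
V = [−fR + √((fR)² + 4 fR V_g)]/2 = [−32.9 + √(32.9² + 4×32.9×9.88)]/2 = 7.95 m/s
Subgeostrophic (V < V_g = 9.88 m/s), as expected around a low.
Converting: 7.95 m/s × 3.6 = 29 km/h

29 km/h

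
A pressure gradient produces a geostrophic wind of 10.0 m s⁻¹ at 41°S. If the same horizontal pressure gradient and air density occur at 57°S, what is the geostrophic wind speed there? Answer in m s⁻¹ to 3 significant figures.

With the same pressure gradient and density, V_g ∝ 1/f ∝ 1/sin φ.
V₂ = V₁ · sin φ₁ / sin φ₂ = 10.0 × sin 41° / sin 57°
V₂ = 10.0 × 0.6561/0.8387 = 7.82 m s⁻¹

7.82 m s⁻¹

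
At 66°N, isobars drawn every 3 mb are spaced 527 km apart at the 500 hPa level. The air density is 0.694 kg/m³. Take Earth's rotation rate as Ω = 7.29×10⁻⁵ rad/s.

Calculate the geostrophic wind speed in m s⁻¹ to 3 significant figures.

Coriolis parameter at 66°N:
f = 2Ω sin φ = 2 × 7.29×10⁻⁵ × sin 66° = 1.33×10⁻⁴ s⁻¹
Pressure gradient: |∂P/∂n| = 300 Pa / 527000 m = 5.69×10⁻⁴ Pa/m
Geostrophic balance (pressure-gradient force = Coriolis force):
V_g = (1/(fρ)) |∂P/∂n| = 5.69×10⁻⁴ / (1.33×10⁻⁴ × 0.694) = 6.16 m/s

6.16 m s⁻¹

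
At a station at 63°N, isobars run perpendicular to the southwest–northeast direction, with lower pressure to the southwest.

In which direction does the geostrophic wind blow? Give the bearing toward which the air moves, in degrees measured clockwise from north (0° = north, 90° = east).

315°

The pressure-gradient force points toward the southwest (bearing 225°).
Geostrophic balance: in the Northern Hemisphere the Coriolis force deflects motion to the right, so the geostrophic wind blows 90° to the right of the pressure-gradient force (low pressure on the left).
Rotating 225° by 90° clockwise gives 315° — the wind blows toward the northwest.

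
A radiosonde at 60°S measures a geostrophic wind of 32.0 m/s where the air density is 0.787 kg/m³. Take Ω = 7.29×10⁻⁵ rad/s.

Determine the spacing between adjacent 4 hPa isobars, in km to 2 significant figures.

Coriolis parameter at 60°S:
f = 2Ω sin φ = 2 × 7.29×10⁻⁵ × sin 60° = 1.26×10⁻⁴ s⁻¹
Geostrophic balance rearranged: |∂P/∂n| = f ρ V_g
|∂P/∂n| = 1.26×10⁻⁴ × 0.787 × 32.0 = 3.18×10⁻³ Pa/m
Isobar spacing: Δn = ΔP/|∂P/∂n| = 400 Pa / 3.18×10⁻³ Pa/m = 125790 m ≈ 130 km

130 km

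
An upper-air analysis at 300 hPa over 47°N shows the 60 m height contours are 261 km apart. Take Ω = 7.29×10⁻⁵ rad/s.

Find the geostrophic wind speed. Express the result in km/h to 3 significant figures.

Coriolis parameter at 47°N:
f = 2Ω sin φ = 2 × 7.29×10⁻⁵ × sin 47° = 1.07×10⁻⁴ s⁻¹
Height gradient: |∂Z/∂n| = 60 m / 261000 m = 2.30×10⁻⁴
On a pressure surface, geostrophic balance gives V_g = (g/f)|∂Z/∂n|:
V_g = 9.81 × 2.30×10⁻⁴ / 1.07×10⁻⁴ = 21.1 m/s
Converting: 21.1 m/s × 3.6 = 76.1 km/h

76.1 km/h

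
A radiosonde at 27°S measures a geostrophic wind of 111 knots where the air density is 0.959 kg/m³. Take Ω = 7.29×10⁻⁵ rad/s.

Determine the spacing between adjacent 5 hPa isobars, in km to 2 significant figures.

Coriolis parameter at 27°S:
f = 2Ω sin φ = 2 × 7.29×10⁻⁵ × sin 27° = 6.62×10⁻⁵ s⁻¹
Wind speed in SI: 111 knots = 57.1 m/s
Geostrophic balance rearranged: |∂P/∂n| = f ρ V_g
|∂P/∂n| = 6.62×10⁻⁵ × 0.959 × 57.1 = 3.62×10⁻³ Pa/m
Isobar spacing: Δn = ΔP/|∂P/∂n| = 500 Pa / 3.62×10⁻³ Pa/m = 137939 m ≈ 140 km

140 km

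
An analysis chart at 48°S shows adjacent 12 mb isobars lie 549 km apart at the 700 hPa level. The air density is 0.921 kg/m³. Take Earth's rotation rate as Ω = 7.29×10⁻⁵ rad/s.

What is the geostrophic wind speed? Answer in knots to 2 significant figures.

Coriolis parameter at 48°S:
f = 2Ω sin φ = 2 × 7.29×10⁻⁵ × sin 48° = 1.08×10⁻⁴ s⁻¹
Pressure gradient: |∂P/∂n| = 1200 Pa / 549000 m = 2.19×10⁻³ Pa/m
Geostrophic balance (pressure-gradient force = Coriolis force):
V_g = (1/(fρ)) |∂P/∂n| = 2.19×10⁻³ / (1.08×10⁻⁴ × 0.921) = 21.9 m/s
Converting: 21.9 m/s × 1.944 = 43 knots

43 knots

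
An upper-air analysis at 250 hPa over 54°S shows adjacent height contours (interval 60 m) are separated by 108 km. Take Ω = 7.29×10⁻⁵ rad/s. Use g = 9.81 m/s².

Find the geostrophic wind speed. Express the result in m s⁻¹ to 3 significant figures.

46.2 m s⁻¹

Coriolis parameter at 54°S:
f = 2Ω sin φ = 2 × 7.29×10⁻⁵ × sin 54° = 1.18×10⁻⁴ s⁻¹
Height gradient: |∂Z/∂n| = 60 m / 108000 m = 5.56×10⁻⁴
On a pressure surface, geostrophic balance gives V_g = (g/f)|∂Z/∂n|:
V_g = 9.81 × 5.56×10⁻⁴ / 1.18×10⁻⁴ = 46.2 m/s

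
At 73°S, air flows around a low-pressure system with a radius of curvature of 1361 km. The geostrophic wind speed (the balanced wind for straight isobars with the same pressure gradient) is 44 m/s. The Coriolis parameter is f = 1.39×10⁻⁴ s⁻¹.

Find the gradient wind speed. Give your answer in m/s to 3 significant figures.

Around a low, centrifugal force acts outward with Coriolis, so pressure-gradient force balances both:
(1/ρ)|∂P/∂n| = fV + V²/R  →  V² + fR·V − fR·V_g = 0
With fR = 1.39×10⁻⁴ × 1361×10³ m = 189 m/s:
V = [−fR + √((fR)² + 4 fR V_g)]/2 = [−189 + √(189² + 4×189×44)]/2 = 36.8 m/s
Subgeostrophic (V < V_g = 44 m/s), as expected around a low.

36.8 m/s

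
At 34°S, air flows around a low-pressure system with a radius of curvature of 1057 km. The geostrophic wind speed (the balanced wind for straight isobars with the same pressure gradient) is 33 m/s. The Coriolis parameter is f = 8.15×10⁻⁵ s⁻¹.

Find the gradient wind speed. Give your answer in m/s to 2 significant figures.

25 m/s

Around a low, centrifugal force acts outward with Coriolis, so pressure-gradient force balances both:
(1/ρ)|∂P/∂n| = fV + V²/R  →  V² + fR·V − fR·V_g = 0
With fR = 8.15×10⁻⁵ × 1057×10³ m = 86.1 m/s:
V = [−fR + √((fR)² + 4 fR V_g)]/2 = [−86.1 + √(86.1² + 4×86.1×33)]/2 = 25.5 m/s
Subgeostrophic (V < V_g = 33 m/s), as expected around a low.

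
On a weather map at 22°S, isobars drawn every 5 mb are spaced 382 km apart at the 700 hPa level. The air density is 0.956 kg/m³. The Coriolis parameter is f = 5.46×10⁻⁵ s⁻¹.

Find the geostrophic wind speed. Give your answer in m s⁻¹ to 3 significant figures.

25.1 m s⁻¹

Pressure gradient: |∂P/∂n| = 500 Pa / 382000 m = 1.31×10⁻³ Pa/m
Geostrophic balance (pressure-gradient force = Coriolis force):
V_g = (1/(fρ)) |∂P/∂n| = 1.31×10⁻³ / (5.46×10⁻⁵ × 0.956) = 25.1 m/s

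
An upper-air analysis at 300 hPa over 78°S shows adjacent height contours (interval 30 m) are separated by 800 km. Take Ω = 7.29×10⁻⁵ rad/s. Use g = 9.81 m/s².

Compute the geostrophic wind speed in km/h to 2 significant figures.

Coriolis parameter at 78°S:
f = 2Ω sin φ = 2 × 7.29×10⁻⁵ × sin 78° = 1.43×10⁻⁴ s⁻¹
Height gradient: |∂Z/∂n| = 30 m / 800000 m = 3.75×10⁻⁵
On a pressure surface, geostrophic balance gives V_g = (g/f)|∂Z/∂n|:
V_g = 9.81 × 3.75×10⁻⁵ / 1.43×10⁻⁴ = 2.58 m/s
Converting: 2.58 m/s × 3.6 = 9.3 km/h

9.3 km/h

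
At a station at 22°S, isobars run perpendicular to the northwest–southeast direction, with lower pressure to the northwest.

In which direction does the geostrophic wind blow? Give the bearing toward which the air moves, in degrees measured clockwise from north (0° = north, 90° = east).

The pressure-gradient force points toward the northwest (bearing 315°).
Geostrophic balance: in the Southern Hemisphere the Coriolis force deflects motion to the left, so the geostrophic wind blows 90° to the left of the pressure-gradient force (low pressure on the right).
Rotating 315° by 90° counterclockwise gives 225° — the wind blows toward the southwest.

225°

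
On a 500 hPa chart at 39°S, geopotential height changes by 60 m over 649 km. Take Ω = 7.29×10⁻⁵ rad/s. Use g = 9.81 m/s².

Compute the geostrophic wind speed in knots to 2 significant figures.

19 knots

Coriolis parameter at 39°S:
f = 2Ω sin φ = 2 × 7.29×10⁻⁵ × sin 39° = 9.18×10⁻⁵ s⁻¹
Height gradient: |∂Z/∂n| = 60 m / 649000 m = 9.24×10⁻⁵
On a pressure surface, geostrophic balance gives V_g = (g/f)|∂Z/∂n|:
V_g = 9.81 × 9.24×10⁻⁵ / 9.18×10⁻⁵ = 9.88 m/s
Converting: 9.88 m/s × 1.944 = 19 knots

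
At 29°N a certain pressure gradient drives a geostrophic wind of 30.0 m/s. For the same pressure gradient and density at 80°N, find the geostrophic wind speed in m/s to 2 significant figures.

15 m/s

With the same pressure gradient and density, V_g ∝ 1/f ∝ 1/sin φ.
V₂ = V₁ · sin φ₁ / sin φ₂ = 30.0 × sin 29° / sin 80°
V₂ = 30.0 × 0.4848/0.9848 = 15 m/s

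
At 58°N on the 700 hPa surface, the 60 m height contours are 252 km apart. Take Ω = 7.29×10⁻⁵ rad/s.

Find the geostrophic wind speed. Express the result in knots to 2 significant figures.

Coriolis parameter at 58°N:
f = 2Ω sin φ = 2 × 7.29×10⁻⁵ × sin 58° = 1.24×10⁻⁴ s⁻¹
Height gradient: |∂Z/∂n| = 60 m / 252000 m = 2.38×10⁻⁴
On a pressure surface, geostrophic balance gives V_g = (g/f)|∂Z/∂n|:
V_g = 9.81 × 2.38×10⁻⁴ / 1.24×10⁻⁴ = 18.9 m/s
Converting: 18.9 m/s × 1.944 = 37 knots

37 knots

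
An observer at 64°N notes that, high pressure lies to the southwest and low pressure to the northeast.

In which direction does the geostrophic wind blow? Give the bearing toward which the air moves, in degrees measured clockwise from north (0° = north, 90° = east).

135°

The pressure-gradient force points toward the northeast (bearing 045°).
Geostrophic balance: in the Northern Hemisphere the Coriolis force deflects motion to the right, so the geostrophic wind blows 90° to the right of the pressure-gradient force (low pressure on the left).
Rotating 045° by 90° clockwise gives 135° — the wind blows toward the southeast.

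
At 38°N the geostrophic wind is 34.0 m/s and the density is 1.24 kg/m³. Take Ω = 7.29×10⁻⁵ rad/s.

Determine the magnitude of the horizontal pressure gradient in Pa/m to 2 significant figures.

3.8×10⁻³ Pa/m

Coriolis parameter at 38°N:
f = 2Ω sin φ = 2 × 7.29×10⁻⁵ × sin 38° = 8.98×10⁻⁵ s⁻¹
Geostrophic balance rearranged: |∂P/∂n| = f ρ V_g
|∂P/∂n| = 8.98×10⁻⁵ × 1.24 × 34.0 = 3.78×10⁻³ Pa/m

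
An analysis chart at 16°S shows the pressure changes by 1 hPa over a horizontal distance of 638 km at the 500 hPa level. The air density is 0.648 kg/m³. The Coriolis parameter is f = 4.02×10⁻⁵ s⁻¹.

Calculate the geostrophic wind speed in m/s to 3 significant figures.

6.02 m/s

Pressure gradient: |∂P/∂n| = 100 Pa / 638000 m = 1.57×10⁻⁴ Pa/m
Geostrophic balance (pressure-gradient force = Coriolis force):
V_g = (1/(fρ)) |∂P/∂n| = 1.57×10⁻⁴ / (4.02×10⁻⁵ × 0.648) = 6.02 m/s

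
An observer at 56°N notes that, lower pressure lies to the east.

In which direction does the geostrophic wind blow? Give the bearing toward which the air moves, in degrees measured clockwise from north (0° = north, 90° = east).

The pressure-gradient force points toward the east (bearing 090°).
Geostrophic balance: in the Northern Hemisphere the Coriolis force deflects motion to the right, so the geostrophic wind blows 90° to the right of the pressure-gradient force (low pressure on the left).
Rotating 090° by 90° clockwise gives 180° — the wind blows toward the south.

180°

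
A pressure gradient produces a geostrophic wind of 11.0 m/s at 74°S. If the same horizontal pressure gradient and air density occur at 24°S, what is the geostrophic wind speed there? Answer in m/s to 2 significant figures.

With the same pressure gradient and density, V_g ∝ 1/f ∝ 1/sin φ.
V₂ = V₁ · sin φ₁ / sin φ₂ = 11.0 × sin 74° / sin 24°
V₂ = 11.0 × 0.9613/0.4067 = 26 m/s

26 m/s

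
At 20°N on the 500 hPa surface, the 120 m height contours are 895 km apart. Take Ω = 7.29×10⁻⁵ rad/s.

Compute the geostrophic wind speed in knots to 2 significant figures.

51 knots

Coriolis parameter at 20°N:
f = 2Ω sin φ = 2 × 7.29×10⁻⁵ × sin 20° = 4.99×10⁻⁵ s⁻¹
Height gradient: |∂Z/∂n| = 120 m / 895000 m = 1.34×10⁻⁴
On a pressure surface, geostrophic balance gives V_g = (g/f)|∂Z/∂n|:
V_g = 9.81 × 1.34×10⁻⁴ / 4.99×10⁻⁵ = 26.4 m/s
Converting: 26.4 m/s × 1.944 = 51 knots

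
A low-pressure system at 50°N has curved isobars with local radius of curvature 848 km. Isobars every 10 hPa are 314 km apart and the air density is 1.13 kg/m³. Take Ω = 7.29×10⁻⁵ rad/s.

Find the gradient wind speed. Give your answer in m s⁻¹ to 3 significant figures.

20.7 m s⁻¹

Coriolis parameter at 50°N:
f = 2Ω sin φ = 2 × 7.29×10⁻⁵ × sin 50° = 1.12×10⁻⁴ s⁻¹
Pressure gradient: |∂P/∂n| = 1000 Pa / 314000 m = 3.18×10⁻³ Pa/m
Geostrophic speed: V_g = |∂P/∂n|/(fρ) = 3.18×10⁻³/(1.12×10⁻⁴ × 1.13) = 25.2 m/s
Around a low, centrifugal force acts outward with Coriolis, so pressure-gradient force balances both:
(1/ρ)|∂P/∂n| = fV + V²/R  →  V² + fR·V − fR·V_g = 0
With fR = 1.12×10⁻⁴ × 848×10³ m = 94.7 m/s:
V = [−fR + √((fR)² + 4 fR V_g)]/2 = [−94.7 + √(94.7² + 4×94.7×25.2)]/2 = 20.7 m/s
Subgeostrophic (V < V_g = 25.2 m/s), as expected around a low.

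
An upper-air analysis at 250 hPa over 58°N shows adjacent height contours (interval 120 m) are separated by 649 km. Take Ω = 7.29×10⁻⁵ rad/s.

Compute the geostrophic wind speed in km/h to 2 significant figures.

Coriolis parameter at 58°N:
f = 2Ω sin φ = 2 × 7.29×10⁻⁵ × sin 58° = 1.24×10⁻⁴ s⁻¹
Height gradient: |∂Z/∂n| = 120 m / 649000 m = 1.85×10⁻⁴
On a pressure surface, geostrophic balance gives V_g = (g/f)|∂Z/∂n|:
V_g = 9.81 × 1.85×10⁻⁴ / 1.24×10⁻⁴ = 14.7 m/s
Converting: 14.7 m/s × 3.6 = 53 km/h

53 km/h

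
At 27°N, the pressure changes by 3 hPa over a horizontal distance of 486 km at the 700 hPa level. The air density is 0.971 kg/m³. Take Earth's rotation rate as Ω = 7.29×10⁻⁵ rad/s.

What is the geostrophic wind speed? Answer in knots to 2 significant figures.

Coriolis parameter at 27°N:
f = 2Ω sin φ = 2 × 7.29×10⁻⁵ × sin 27° = 6.62×10⁻⁵ s⁻¹
Pressure gradient: |∂P/∂n| = 300 Pa / 486000 m = 6.17×10⁻⁴ Pa/m
Geostrophic balance (pressure-gradient force = Coriolis force):
V_g = (1/(fρ)) |∂P/∂n| = 6.17×10⁻⁴ / (6.62×10⁻⁵ × 0.971) = 9.60 m/s
Converting: 9.60 m/s × 1.944 = 19 knots

19 knots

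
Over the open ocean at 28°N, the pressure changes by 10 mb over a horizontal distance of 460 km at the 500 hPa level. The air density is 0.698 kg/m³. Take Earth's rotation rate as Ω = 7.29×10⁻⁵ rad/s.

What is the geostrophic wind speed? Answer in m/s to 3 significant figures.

45.5 m/s

Coriolis parameter at 28°N:
f = 2Ω sin φ = 2 × 7.29×10⁻⁵ × sin 28° = 6.84×10⁻⁵ s⁻¹
Pressure gradient: |∂P/∂n| = 1000 Pa / 460000 m = 2.17×10⁻³ Pa/m
Geostrophic balance (pressure-gradient force = Coriolis force):
V_g = (1/(fρ)) |∂P/∂n| = 2.17×10⁻³ / (6.84×10⁻⁵ × 0.698) = 45.5 m/s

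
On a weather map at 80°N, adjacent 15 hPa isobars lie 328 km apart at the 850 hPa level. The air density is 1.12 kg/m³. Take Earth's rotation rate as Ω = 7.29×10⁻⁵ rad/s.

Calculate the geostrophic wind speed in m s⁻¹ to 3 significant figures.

28.4 m s⁻¹

Coriolis parameter at 80°N:
f = 2Ω sin φ = 2 × 7.29×10⁻⁵ × sin 80° = 1.44×10⁻⁴ s⁻¹
Pressure gradient: |∂P/∂n| = 1500 Pa / 328000 m = 4.57×10⁻³ Pa/m
Geostrophic balance (pressure-gradient force = Coriolis force):
V_g = (1/(fρ)) |∂P/∂n| = 4.57×10⁻³ / (1.44×10⁻⁴ × 1.12) = 28.4 m/s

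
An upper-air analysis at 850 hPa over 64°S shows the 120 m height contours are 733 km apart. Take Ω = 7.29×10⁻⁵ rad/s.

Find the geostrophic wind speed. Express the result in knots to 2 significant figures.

Coriolis parameter at 64°S:
f = 2Ω sin φ = 2 × 7.29×10⁻⁵ × sin 64° = 1.31×10⁻⁴ s⁻¹
Height gradient: |∂Z/∂n| = 120 m / 733000 m = 1.64×10⁻⁴
On a pressure surface, geostrophic balance gives V_g = (g/f)|∂Z/∂n|:
V_g = 9.81 × 1.64×10⁻⁴ / 1.31×10⁻⁴ = 12.3 m/s
Converting: 12.3 m/s × 1.944 = 24 knots

24 knots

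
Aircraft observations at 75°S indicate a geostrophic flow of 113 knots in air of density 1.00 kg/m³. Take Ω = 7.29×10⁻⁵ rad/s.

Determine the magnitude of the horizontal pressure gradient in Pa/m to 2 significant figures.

Coriolis parameter at 75°S:
f = 2Ω sin φ = 2 × 7.29×10⁻⁵ × sin 75° = 1.41×10⁻⁴ s⁻¹
Wind speed in SI: 113 knots = 58.1 m/s
Geostrophic balance rearranged: |∂P/∂n| = f ρ V_g
|∂P/∂n| = 1.41×10⁻⁴ × 1.00 × 58.1 = 8.19×10⁻³ Pa/m

8.2×10⁻³ Pa/m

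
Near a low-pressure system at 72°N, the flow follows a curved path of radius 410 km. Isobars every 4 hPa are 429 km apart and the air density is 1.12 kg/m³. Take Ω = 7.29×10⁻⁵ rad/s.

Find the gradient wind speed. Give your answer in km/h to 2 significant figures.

20 km/h

Coriolis parameter at 72°N:
f = 2Ω sin φ = 2 × 7.29×10⁻⁵ × sin 72° = 1.39×10⁻⁴ s⁻¹
Pressure gradient: |∂P/∂n| = 400 Pa / 429000 m = 9.32×10⁻⁴ Pa/m
Geostrophic speed: V_g = |∂P/∂n|/(fρ) = 9.32×10⁻⁴/(1.39×10⁻⁴ × 1.12) = 6.00 m/s
Around a low, centrifugal force acts outward with Coriolis, so pressure-gradient force balances both:
(1/ρ)|∂P/∂n| = fV + V²/R  →  V² + fR·V − fR·V_g = 0
With fR = 1.39×10⁻⁴ × 410×10³ m = 56.9 m/s:
V = [−fR + √((fR)² + 4 fR V_g)]/2 = [−56.9 + √(56.9² + 4×56.9×6)]/2 = 5.48 m/s
Subgeostrophic (V < V_g = 6 m/s), as expected around a low.
Converting: 5.48 m/s × 3.6 = 20 km/h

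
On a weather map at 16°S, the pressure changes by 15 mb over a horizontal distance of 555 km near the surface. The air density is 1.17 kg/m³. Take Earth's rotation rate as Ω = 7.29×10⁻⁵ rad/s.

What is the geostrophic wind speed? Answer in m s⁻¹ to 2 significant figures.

Coriolis parameter at 16°S:
f = 2Ω sin φ = 2 × 7.29×10⁻⁵ × sin 16° = 4.02×10⁻⁵ s⁻¹
Pressure gradient: |∂P/∂n| = 1500 Pa / 555000 m = 2.70×10⁻³ Pa/m
Geostrophic balance (pressure-gradient force = Coriolis force):
V_g = (1/(fρ)) |∂P/∂n| = 2.70×10⁻³ / (4.02×10⁻⁵ × 1.17) = 57.5 m/s

57 m s⁻¹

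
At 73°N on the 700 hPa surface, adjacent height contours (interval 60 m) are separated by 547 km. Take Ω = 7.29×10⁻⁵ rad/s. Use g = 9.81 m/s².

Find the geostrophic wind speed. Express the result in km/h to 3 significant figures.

Coriolis parameter at 73°N:
f = 2Ω sin φ = 2 × 7.29×10⁻⁵ × sin 73° = 1.39×10⁻⁴ s⁻¹
Height gradient: |∂Z/∂n| = 60 m / 547000 m = 1.10×10⁻⁴
On a pressure surface, geostrophic balance gives V_g = (g/f)|∂Z/∂n|:
V_g = 9.81 × 1.10×10⁻⁴ / 1.39×10⁻⁴ = 7.72 m/s
Converting: 7.72 m/s × 3.6 = 27.8 km/h

27.8 km/h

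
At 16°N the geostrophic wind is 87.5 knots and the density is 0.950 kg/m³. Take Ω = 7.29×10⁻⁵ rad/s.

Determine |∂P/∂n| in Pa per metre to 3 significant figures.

Coriolis parameter at 16°N:
f = 2Ω sin φ = 2 × 7.29×10⁻⁵ × sin 16° = 4.02×10⁻⁵ s⁻¹
Wind speed in SI: 87.5 knots = 45.0 m/s
Geostrophic balance rearranged: |∂P/∂n| = f ρ V_g
|∂P/∂n| = 4.02×10⁻⁵ × 0.950 × 45.0 = 1.72×10⁻³ Pa/m

1.72×10⁻³ Pa/m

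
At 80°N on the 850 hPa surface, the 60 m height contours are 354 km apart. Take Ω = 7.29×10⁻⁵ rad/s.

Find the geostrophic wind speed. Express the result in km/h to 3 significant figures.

Coriolis parameter at 80°N:
f = 2Ω sin φ = 2 × 7.29×10⁻⁵ × sin 80° = 1.44×10⁻⁴ s⁻¹
Height gradient: |∂Z/∂n| = 60 m / 354000 m = 1.69×10⁻⁴
On a pressure surface, geostrophic balance gives V_g = (g/f)|∂Z/∂n|:
V_g = 9.81 × 1.69×10⁻⁴ / 1.44×10⁻⁴ = 11.6 m/s
Converting: 11.6 m/s × 3.6 = 41.7 km/h

41.7 km/h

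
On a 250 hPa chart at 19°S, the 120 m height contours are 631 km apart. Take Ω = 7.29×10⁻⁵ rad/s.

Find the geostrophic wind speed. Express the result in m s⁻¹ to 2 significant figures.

Coriolis parameter at 19°S:
f = 2Ω sin φ = 2 × 7.29×10⁻⁵ × sin 19° = 4.75×10⁻⁵ s⁻¹
Height gradient: |∂Z/∂n| = 120 m / 631000 m = 1.90×10⁻⁴
On a pressure surface, geostrophic balance gives V_g = (g/f)|∂Z/∂n|:
V_g = 9.81 × 1.90×10⁻⁴ / 4.75×10⁻⁵ = 39.3 m/s

39 m s⁻¹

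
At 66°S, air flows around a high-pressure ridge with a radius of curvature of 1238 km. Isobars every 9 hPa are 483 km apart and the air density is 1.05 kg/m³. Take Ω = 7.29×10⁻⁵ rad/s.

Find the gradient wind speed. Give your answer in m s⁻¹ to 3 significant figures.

14.6 m s⁻¹

Coriolis parameter at 66°S:
f = 2Ω sin φ = 2 × 7.29×10⁻⁵ × sin 66° = 1.33×10⁻⁴ s⁻¹
Pressure gradient: |∂P/∂n| = 900 Pa / 483000 m = 1.86×10⁻³ Pa/m
Geostrophic speed: V_g = |∂P/∂n|/(fρ) = 1.86×10⁻³/(1.33×10⁻⁴ × 1.05) = 13.3 m/s
Around a high, pressure-gradient force acts outward with centrifugal, so Coriolis balances both:
fV = (1/ρ)|∂P/∂n| + V²/R  →  V² − fR·V + fR·V_g = 0
With fR = 1.33×10⁻⁴ × 1238×10³ m = 165 m/s:
V = [fR − √((fR)² − 4 fR V_g)]/2 = [165 − √(165² − 4×165×13.3)]/2 = 14.6 m/s
Supergeostrophic (V > V_g = 13.3 m/s), as expected around a high.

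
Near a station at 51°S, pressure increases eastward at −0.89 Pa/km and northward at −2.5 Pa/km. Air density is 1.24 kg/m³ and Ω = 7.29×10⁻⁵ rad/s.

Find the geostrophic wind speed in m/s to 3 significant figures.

Coriolis parameter at 51°S:
f = 2Ω sin φ = 2 × 7.29×10⁻⁵ × sin 51° = 1.13×10⁻⁴ s⁻¹
In the Southern Hemisphere f is negative: f = −1.13×10⁻⁴ s⁻¹.
Component geostrophic relations (x east, y north):
u_g = −(1/(fρ)) ∂P/∂y,  v_g = (1/(fρ)) ∂P/∂x
u_g = −(−2.5×10⁻³)/(−1.13×10⁻⁴ × 1.24) = −17.8 m/s;  v_g = (−0.89×10⁻³)/(−1.13×10⁻⁴ × 1.24) = 6.33 m/s
|V_g| = √(u_g² + v_g²) = 18.9 m/s

18.9 m/s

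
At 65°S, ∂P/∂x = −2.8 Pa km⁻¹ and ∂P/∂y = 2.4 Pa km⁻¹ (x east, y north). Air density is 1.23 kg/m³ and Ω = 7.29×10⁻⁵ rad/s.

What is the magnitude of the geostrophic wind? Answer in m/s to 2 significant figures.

Coriolis parameter at 65°S:
f = 2Ω sin φ = 2 × 7.29×10⁻⁵ × sin 65° = 1.32×10⁻⁴ s⁻¹
In the Southern Hemisphere f is negative: f = −1.32×10⁻⁴ s⁻¹.
Component geostrophic relations (x east, y north):
u_g = −(1/(fρ)) ∂P/∂y,  v_g = (1/(fρ)) ∂P/∂x
u_g = −(2.4×10⁻³)/(−1.32×10⁻⁴ × 1.23) = 14.8 m/s;  v_g = (−2.8×10⁻³)/(−1.32×10⁻⁴ × 1.23) = 17.2 m/s
|V_g| = √(u_g² + v_g²) = 22.7 m/s

23 m/s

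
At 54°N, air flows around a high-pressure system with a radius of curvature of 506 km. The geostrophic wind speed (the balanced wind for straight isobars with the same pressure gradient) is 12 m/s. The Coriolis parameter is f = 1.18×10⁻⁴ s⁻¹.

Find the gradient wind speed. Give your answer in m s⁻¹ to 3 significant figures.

16.6 m s⁻¹

Around a high, pressure-gradient force acts outward with centrifugal, so Coriolis balances both:
fV = (1/ρ)|∂P/∂n| + V²/R  →  V² − fR·V + fR·V_g = 0
With fR = 1.18×10⁻⁴ × 506×10³ m = 59.7 m/s:
V = [fR − √((fR)² − 4 fR V_g)]/2 = [59.7 − √(59.7² − 4×59.7×12)]/2 = 16.6 m/s
Supergeostrophic (V > V_g = 12 m/s), as expected around a high.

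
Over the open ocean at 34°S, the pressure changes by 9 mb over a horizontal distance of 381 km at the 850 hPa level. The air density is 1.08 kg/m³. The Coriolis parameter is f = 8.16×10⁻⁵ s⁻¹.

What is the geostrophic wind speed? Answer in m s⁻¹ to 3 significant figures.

Pressure gradient: |∂P/∂n| = 900 Pa / 381000 m = 2.36×10⁻³ Pa/m
Geostrophic balance (pressure-gradient force = Coriolis force):
V_g = (1/(fρ)) |∂P/∂n| = 2.36×10⁻³ / (8.16×10⁻⁵ × 1.08) = 26.8 m/s

26.8 m s⁻¹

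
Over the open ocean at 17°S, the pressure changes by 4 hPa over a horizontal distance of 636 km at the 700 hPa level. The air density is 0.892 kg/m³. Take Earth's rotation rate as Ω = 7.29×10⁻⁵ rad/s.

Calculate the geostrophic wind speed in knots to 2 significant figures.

Coriolis parameter at 17°S:
f = 2Ω sin φ = 2 × 7.29×10⁻⁵ × sin 17° = 4.26×10⁻⁵ s⁻¹
Pressure gradient: |∂P/∂n| = 400 Pa / 636000 m = 6.29×10⁻⁴ Pa/m
Geostrophic balance (pressure-gradient force = Coriolis force):
V_g = (1/(fρ)) |∂P/∂n| = 6.29×10⁻⁴ / (4.26×10⁻⁵ × 0.892) = 16.5 m/s
Converting: 16.5 m/s × 1.944 = 32 knots

32 knots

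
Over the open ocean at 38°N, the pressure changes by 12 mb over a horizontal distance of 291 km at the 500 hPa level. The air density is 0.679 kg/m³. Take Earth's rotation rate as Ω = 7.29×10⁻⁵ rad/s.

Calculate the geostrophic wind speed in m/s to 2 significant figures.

68 m/s

Coriolis parameter at 38°N:
f = 2Ω sin φ = 2 × 7.29×10⁻⁵ × sin 38° = 8.98×10⁻⁵ s⁻¹
Pressure gradient: |∂P/∂n| = 1200 Pa / 291000 m = 4.12×10⁻³ Pa/m
Geostrophic balance (pressure-gradient force = Coriolis force):
V_g = (1/(fρ)) |∂P/∂n| = 4.12×10⁻³ / (8.98×10⁻⁵ × 0.679) = 67.7 m/s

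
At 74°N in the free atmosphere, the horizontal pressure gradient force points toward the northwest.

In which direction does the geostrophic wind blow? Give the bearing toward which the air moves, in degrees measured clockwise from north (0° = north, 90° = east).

The pressure-gradient force points toward the northwest (bearing 315°).
Geostrophic balance: in the Northern Hemisphere the Coriolis force deflects motion to the right, so the geostrophic wind blows 90° to the right of the pressure-gradient force (low pressure on the left).
Rotating 315° by 90° clockwise gives 045° — the wind blows toward the northeast.

045°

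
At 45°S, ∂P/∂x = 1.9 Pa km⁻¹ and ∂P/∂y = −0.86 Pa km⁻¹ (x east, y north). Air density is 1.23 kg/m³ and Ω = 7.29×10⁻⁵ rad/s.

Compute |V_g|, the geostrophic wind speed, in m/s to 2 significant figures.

16 m/s

Coriolis parameter at 45°S:
f = 2Ω sin φ = 2 × 7.29×10⁻⁵ × sin 45° = 1.03×10⁻⁴ s⁻¹
In the Southern Hemisphere f is negative: f = −1.03×10⁻⁴ s⁻¹.
Component geostrophic relations (x east, y north):
u_g = −(1/(fρ)) ∂P/∂y,  v_g = (1/(fρ)) ∂P/∂x
u_g = −(−0.86×10⁻³)/(−1.03×10⁻⁴ × 1.23) = −6.78 m/s;  v_g = (1.9×10⁻³)/(−1.03×10⁻⁴ × 1.23) = −15.0 m/s
|V_g| = √(u_g² + v_g²) = 16.4 m/s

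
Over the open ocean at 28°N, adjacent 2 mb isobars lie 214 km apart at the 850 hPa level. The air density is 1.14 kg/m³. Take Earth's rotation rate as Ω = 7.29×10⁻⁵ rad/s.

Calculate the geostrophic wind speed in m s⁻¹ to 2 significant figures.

Coriolis parameter at 28°N:
f = 2Ω sin φ = 2 × 7.29×10⁻⁵ × sin 28° = 6.84×10⁻⁵ s⁻¹
Pressure gradient: |∂P/∂n| = 200 Pa / 214000 m = 9.35×10⁻⁴ Pa/m
Geostrophic balance (pressure-gradient force = Coriolis force):
V_g = (1/(fρ)) |∂P/∂n| = 9.35×10⁻⁴ / (6.84×10⁻⁵ × 1.14) = 12.0 m/s

12 m s⁻¹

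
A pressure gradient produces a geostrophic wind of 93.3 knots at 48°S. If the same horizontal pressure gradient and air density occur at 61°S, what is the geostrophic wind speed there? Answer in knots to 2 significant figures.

79 knots

With the same pressure gradient and density, V_g ∝ 1/f ∝ 1/sin φ.
V₂ = V₁ · sin φ₁ / sin φ₂ = 93.3 × sin 48° / sin 61°
V₂ = 93.3 × 0.7431/0.8746 = 79 knots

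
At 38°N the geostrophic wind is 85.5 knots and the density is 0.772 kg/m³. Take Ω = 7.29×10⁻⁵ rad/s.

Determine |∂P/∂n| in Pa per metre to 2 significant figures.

3.0×10⁻³ Pa/m

Coriolis parameter at 38°N:
f = 2Ω sin φ = 2 × 7.29×10⁻⁵ × sin 38° = 8.98×10⁻⁵ s⁻¹
Wind speed in SI: 85.5 knots = 44.0 m/s
Geostrophic balance rearranged: |∂P/∂n| = f ρ V_g
|∂P/∂n| = 8.98×10⁻⁵ × 0.772 × 44.0 = 3.05×10⁻³ Pa/m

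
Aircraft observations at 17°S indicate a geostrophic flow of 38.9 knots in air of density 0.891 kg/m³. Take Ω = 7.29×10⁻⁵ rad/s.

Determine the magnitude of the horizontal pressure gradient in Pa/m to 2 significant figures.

Coriolis parameter at 17°S:
f = 2Ω sin φ = 2 × 7.29×10⁻⁵ × sin 17° = 4.26×10⁻⁵ s⁻¹
Wind speed in SI: 38.9 knots = 20.0 m/s
Geostrophic balance rearranged: |∂P/∂n| = f ρ V_g
|∂P/∂n| = 4.26×10⁻⁵ × 0.891 × 20.0 = 7.60×10⁻⁴ Pa/m

7.6×10⁻⁴ Pa/m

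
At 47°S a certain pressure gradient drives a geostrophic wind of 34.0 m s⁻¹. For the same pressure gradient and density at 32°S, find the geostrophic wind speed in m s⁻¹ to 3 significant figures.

With the same pressure gradient and density, V_g ∝ 1/f ∝ 1/sin φ.
V₂ = V₁ · sin φ₁ / sin φ₂ = 34.0 × sin 47° / sin 32°
V₂ = 34.0 × 0.7314/0.5299 = 46.9 m s⁻¹

46.9 m s⁻¹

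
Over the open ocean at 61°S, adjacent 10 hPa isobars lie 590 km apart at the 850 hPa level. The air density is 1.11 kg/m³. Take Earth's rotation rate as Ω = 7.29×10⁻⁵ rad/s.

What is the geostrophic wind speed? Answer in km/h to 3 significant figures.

43.1 km/h

Coriolis parameter at 61°S:
f = 2Ω sin φ = 2 × 7.29×10⁻⁵ × sin 61° = 1.28×10⁻⁴ s⁻¹
Pressure gradient: |∂P/∂n| = 1000 Pa / 590000 m = 1.69×10⁻³ Pa/m
Geostrophic balance (pressure-gradient force = Coriolis force):
V_g = (1/(fρ)) |∂P/∂n| = 1.69×10⁻³ / (1.28×10⁻⁴ × 1.11) = 12.0 m/s
Converting: 12.0 m/s × 3.6 = 43.1 km/h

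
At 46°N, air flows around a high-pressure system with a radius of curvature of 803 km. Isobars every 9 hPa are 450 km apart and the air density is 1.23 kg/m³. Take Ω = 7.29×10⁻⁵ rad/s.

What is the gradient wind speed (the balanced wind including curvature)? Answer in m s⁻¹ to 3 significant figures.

Coriolis parameter at 46°N:
f = 2Ω sin φ = 2 × 7.29×10⁻⁵ × sin 46° = 1.05×10⁻⁴ s⁻¹
Pressure gradient: |∂P/∂n| = 900 Pa / 450000 m = 2.00×10⁻³ Pa/m
Geostrophic speed: V_g = |∂P/∂n|/(fρ) = 2.00×10⁻³/(1.05×10⁻⁴ × 1.23) = 15.5 m/s
Around a high, pressure-gradient force acts outward with centrifugal, so Coriolis balances both:
fV = (1/ρ)|∂P/∂n| + V²/R  →  V² − fR·V + fR·V_g = 0
With fR = 1.05×10⁻⁴ × 803×10³ m = 84.2 m/s:
V = [fR − √((fR)² − 4 fR V_g)]/2 = [84.2 − √(84.2² − 4×84.2×15.5)]/2 = 20.5 m/s
Supergeostrophic (V > V_g = 15.5 m/s), as expected around a high.

20.5 m s⁻¹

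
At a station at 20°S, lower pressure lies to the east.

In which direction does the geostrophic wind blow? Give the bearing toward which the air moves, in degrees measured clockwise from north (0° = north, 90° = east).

The pressure-gradient force points toward the east (bearing 090°).
Geostrophic balance: in the Southern Hemisphere the Coriolis force deflects motion to the left, so the geostrophic wind blows 90° to the left of the pressure-gradient force (low pressure on the right).
Rotating 090° by 90° counterclockwise gives 000° — the wind blows toward the north.

000°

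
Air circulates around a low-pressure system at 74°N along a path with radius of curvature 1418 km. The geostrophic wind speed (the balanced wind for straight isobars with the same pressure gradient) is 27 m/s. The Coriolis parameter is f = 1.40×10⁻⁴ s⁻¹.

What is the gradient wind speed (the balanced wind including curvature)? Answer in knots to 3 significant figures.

46.8 knots

Around a low, centrifugal force acts outward with Coriolis, so pressure-gradient force balances both:
(1/ρ)|∂P/∂n| = fV + V²/R  →  V² + fR·V − fR·V_g = 0
With fR = 1.40×10⁻⁴ × 1418×10³ m = 199 m/s:
V = [−fR + √((fR)² + 4 fR V_g)]/2 = [−199 + √(199² + 4×199×27)]/2 = 24.1 m/s
Subgeostrophic (V < V_g = 27 m/s), as expected around a low.
Converting: 24.1 m/s × 1.944 = 46.8 knots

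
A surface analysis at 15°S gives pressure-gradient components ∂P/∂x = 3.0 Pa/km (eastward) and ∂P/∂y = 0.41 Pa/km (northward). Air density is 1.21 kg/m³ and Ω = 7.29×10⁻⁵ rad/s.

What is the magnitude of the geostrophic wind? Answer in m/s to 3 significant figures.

66.3 m/s

Coriolis parameter at 15°S:
f = 2Ω sin φ = 2 × 7.29×10⁻⁵ × sin 15° = 3.77×10⁻⁵ s⁻¹
In the Southern Hemisphere f is negative: f = −3.77×10⁻⁵ s⁻¹.
Component geostrophic relations (x east, y north):
u_g = −(1/(fρ)) ∂P/∂y,  v_g = (1/(fρ)) ∂P/∂x
u_g = −(0.41×10⁻³)/(−3.77×10⁻⁵ × 1.21) = 8.98 m/s;  v_g = (3.0×10⁻³)/(−3.77×10⁻⁵ × 1.21) = −65.7 m/s
|V_g| = √(u_g² + v_g²) = 66.3 m/s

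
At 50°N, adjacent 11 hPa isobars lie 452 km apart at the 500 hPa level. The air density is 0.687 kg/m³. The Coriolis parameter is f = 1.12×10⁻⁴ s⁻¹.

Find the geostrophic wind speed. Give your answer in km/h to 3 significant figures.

Pressure gradient: |∂P/∂n| = 1100 Pa / 452000 m = 2.43×10⁻³ Pa/m
Geostrophic balance (pressure-gradient force = Coriolis force):
V_g = (1/(fρ)) |∂P/∂n| = 2.43×10⁻³ / (1.12×10⁻⁴ × 0.687) = 31.6 m/s
Converting: 31.6 m/s × 3.6 = 114 km/h

114 km/h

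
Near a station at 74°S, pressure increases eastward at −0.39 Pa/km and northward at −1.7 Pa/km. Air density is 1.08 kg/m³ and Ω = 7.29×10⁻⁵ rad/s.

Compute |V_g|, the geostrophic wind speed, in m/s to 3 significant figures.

11.5 m/s

Coriolis parameter at 74°S:
f = 2Ω sin φ = 2 × 7.29×10⁻⁵ × sin 74° = 1.40×10⁻⁴ s⁻¹
In the Southern Hemisphere f is negative: f = −1.40×10⁻⁴ s⁻¹.
Component geostrophic relations (x east, y north):
u_g = −(1/(fρ)) ∂P/∂y,  v_g = (1/(fρ)) ∂P/∂x
u_g = −(−1.7×10⁻³)/(−1.40×10⁻⁴ × 1.08) = −11.2 m/s;  v_g = (−0.39×10⁻³)/(−1.40×10⁻⁴ × 1.08) = 2.58 m/s
|V_g| = √(u_g² + v_g²) = 11.5 m/s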